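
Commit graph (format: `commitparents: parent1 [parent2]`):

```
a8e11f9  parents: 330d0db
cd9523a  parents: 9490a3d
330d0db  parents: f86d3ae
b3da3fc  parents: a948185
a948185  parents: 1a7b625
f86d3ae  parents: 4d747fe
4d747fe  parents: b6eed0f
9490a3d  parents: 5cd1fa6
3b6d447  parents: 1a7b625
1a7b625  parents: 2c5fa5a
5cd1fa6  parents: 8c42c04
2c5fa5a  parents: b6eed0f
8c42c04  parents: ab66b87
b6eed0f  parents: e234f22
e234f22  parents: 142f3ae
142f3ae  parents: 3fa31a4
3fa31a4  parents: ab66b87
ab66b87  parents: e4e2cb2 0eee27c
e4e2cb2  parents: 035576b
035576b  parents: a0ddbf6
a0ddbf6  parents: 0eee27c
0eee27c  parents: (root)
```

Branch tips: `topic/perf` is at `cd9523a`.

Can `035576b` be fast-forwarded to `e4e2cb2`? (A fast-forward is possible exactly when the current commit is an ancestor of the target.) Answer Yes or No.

Yes

A fast-forward from 035576b to e4e2cb2 is possible iff 035576b is an ancestor of e4e2cb2.
Ancestors of e4e2cb2: {035576b, 0eee27c, a0ddbf6, e4e2cb2}.
035576b is among them, so fast-forward is possible.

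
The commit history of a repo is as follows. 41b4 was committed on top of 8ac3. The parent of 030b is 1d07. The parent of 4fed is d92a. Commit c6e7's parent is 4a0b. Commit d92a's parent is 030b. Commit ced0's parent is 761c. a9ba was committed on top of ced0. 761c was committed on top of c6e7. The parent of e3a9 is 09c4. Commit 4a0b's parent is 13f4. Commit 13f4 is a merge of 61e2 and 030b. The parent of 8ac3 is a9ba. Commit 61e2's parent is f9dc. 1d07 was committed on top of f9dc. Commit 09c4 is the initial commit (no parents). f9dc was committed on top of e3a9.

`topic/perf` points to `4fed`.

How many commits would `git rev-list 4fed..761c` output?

Reachable from 761c: {030b, 09c4, 13f4, 1d07, 4a0b, 61e2, 761c, c6e7, e3a9, f9dc}.
Reachable from 4fed: {030b, 09c4, 1d07, 4fed, d92a, e3a9, f9dc}.
In 761c's history but not 4fed's: {13f4, 4a0b, 61e2, 761c, c6e7} — 5 commits.

5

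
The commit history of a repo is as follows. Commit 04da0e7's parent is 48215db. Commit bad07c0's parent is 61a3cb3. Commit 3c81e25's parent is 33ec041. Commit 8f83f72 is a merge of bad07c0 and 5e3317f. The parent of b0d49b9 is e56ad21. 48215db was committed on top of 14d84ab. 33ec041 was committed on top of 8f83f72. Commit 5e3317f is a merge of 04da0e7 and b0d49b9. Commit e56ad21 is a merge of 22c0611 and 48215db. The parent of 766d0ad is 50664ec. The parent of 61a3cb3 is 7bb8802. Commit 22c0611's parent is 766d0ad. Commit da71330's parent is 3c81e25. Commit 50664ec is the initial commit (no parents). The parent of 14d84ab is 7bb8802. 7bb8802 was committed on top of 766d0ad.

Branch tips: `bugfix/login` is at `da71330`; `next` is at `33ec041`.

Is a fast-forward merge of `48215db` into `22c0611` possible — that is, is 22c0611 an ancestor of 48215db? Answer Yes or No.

A fast-forward from 22c0611 to 48215db is possible iff 22c0611 is an ancestor of 48215db.
Ancestors of 48215db: {14d84ab, 48215db, 50664ec, 766d0ad, 7bb8802}.
22c0611 is not among them, so fast-forward is not possible.

No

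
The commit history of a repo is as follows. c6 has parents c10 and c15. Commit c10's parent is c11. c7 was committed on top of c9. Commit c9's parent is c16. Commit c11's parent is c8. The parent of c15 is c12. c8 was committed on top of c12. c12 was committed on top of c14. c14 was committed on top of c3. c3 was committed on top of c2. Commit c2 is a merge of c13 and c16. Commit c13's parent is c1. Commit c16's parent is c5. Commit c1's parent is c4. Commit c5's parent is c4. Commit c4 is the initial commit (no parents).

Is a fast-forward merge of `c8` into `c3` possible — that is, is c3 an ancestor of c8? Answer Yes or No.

Yes

A fast-forward from c3 to c8 is possible iff c3 is an ancestor of c8.
Ancestors of c8: {c1, c12, c13, c14, c16, c2, c3, c4, c5, c8}.
c3 is among them, so fast-forward is possible.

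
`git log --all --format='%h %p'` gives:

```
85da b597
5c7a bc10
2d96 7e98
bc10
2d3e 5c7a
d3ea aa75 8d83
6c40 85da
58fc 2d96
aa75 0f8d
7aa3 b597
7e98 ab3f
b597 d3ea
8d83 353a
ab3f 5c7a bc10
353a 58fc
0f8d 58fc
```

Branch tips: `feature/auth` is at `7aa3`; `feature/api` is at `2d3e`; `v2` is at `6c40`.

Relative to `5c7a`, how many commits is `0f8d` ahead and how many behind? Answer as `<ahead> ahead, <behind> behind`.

Reachable from 0f8d: {0f8d, 2d96, 58fc, 5c7a, 7e98, ab3f, bc10}.
Reachable from 5c7a: {5c7a, bc10}.
Only in 0f8d's history (ahead): {0f8d, 2d96, 58fc, 7e98, ab3f} — 5.
Only in 5c7a's history (behind): {} — 0.

5 ahead, 0 behind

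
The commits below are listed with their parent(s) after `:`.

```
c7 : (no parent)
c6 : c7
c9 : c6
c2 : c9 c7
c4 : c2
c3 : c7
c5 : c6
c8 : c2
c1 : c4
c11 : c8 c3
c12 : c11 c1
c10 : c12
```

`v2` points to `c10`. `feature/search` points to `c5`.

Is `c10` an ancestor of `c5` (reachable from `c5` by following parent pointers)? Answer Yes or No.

Ancestors of c5: {c5, c6, c7}.
c10 is not in that set, so it is not an ancestor of c5.

No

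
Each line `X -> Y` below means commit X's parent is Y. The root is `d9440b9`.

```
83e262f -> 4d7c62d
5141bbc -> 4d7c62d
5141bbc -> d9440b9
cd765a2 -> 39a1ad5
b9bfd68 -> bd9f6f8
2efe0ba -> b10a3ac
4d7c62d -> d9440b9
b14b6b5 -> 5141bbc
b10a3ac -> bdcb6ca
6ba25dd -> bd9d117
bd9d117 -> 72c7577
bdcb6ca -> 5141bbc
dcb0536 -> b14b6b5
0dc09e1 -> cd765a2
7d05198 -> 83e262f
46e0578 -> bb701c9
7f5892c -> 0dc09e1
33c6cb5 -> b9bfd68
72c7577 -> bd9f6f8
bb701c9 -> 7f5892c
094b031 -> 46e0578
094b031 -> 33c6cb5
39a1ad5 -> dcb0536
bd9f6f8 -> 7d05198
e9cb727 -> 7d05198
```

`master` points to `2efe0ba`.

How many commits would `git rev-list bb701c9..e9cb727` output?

3

Reachable from e9cb727: {4d7c62d, 7d05198, 83e262f, d9440b9, e9cb727}.
Reachable from bb701c9: {0dc09e1, 39a1ad5, 4d7c62d, 5141bbc, 7f5892c, b14b6b5, bb701c9, cd765a2, d9440b9, dcb0536}.
In e9cb727's history but not bb701c9's: {7d05198, 83e262f, e9cb727} — 3 commits.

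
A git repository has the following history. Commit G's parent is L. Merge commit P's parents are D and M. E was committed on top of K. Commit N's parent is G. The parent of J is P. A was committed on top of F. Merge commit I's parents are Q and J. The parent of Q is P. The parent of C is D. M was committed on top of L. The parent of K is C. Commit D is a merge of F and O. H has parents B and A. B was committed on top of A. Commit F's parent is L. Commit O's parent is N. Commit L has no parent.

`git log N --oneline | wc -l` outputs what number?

3

Walking parent pointers from N: reachable set = {G, L, N}.
That is 3 commits.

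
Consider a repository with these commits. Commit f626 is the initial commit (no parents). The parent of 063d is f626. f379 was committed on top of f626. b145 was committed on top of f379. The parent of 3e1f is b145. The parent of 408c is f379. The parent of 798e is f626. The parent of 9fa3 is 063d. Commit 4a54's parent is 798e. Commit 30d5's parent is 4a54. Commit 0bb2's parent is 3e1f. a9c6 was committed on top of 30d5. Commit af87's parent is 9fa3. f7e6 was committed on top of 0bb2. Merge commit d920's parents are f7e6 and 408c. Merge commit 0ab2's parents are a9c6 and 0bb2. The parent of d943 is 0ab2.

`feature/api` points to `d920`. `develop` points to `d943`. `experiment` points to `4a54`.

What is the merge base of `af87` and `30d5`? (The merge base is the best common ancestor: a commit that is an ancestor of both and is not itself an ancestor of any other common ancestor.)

Ancestors of af87: {063d, 9fa3, af87, f626}.
Ancestors of 30d5: {30d5, 4a54, 798e, f626}.
Common ancestors: {f626}.
The only common ancestor is f626, so it is the merge base.

f626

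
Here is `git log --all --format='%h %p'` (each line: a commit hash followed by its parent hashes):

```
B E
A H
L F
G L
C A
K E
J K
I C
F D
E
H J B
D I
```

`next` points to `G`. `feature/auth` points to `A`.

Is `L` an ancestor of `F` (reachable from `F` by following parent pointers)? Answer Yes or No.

Ancestors of F: {A, B, C, D, E, F, H, I, J, K}.
L is not in that set, so it is not an ancestor of F.

No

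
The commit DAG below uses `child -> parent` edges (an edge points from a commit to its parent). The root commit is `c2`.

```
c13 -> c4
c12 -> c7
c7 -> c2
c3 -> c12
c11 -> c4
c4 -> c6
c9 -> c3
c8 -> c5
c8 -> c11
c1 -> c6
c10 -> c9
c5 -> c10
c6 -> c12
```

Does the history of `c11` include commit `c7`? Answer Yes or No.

Ancestors of c11 (commits reachable by following parents): {c11, c12, c2, c4, c6, c7}.
c7 is in that set, so it is an ancestor of c11.

Yes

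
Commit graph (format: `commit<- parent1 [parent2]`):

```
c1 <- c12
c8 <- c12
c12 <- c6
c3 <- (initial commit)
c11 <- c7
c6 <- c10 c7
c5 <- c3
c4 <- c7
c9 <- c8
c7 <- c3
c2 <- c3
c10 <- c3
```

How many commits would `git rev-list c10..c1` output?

4

Reachable from c1: {c1, c10, c12, c3, c6, c7}.
Reachable from c10: {c10, c3}.
In c1's history but not c10's: {c1, c12, c6, c7} — 4 commits.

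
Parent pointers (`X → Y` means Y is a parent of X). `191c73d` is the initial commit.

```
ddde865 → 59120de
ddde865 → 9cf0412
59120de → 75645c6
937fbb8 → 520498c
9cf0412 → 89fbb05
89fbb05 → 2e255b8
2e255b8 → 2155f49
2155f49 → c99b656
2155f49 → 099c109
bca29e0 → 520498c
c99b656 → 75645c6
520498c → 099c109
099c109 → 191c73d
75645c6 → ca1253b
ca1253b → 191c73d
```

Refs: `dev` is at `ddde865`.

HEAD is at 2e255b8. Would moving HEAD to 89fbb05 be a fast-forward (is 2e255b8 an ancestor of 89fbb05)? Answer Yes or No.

Yes

A fast-forward from 2e255b8 to 89fbb05 is possible iff 2e255b8 is an ancestor of 89fbb05.
Ancestors of 89fbb05: {099c109, 191c73d, 2155f49, 2e255b8, 75645c6, 89fbb05, c99b656, ca1253b}.
2e255b8 is among them, so fast-forward is possible.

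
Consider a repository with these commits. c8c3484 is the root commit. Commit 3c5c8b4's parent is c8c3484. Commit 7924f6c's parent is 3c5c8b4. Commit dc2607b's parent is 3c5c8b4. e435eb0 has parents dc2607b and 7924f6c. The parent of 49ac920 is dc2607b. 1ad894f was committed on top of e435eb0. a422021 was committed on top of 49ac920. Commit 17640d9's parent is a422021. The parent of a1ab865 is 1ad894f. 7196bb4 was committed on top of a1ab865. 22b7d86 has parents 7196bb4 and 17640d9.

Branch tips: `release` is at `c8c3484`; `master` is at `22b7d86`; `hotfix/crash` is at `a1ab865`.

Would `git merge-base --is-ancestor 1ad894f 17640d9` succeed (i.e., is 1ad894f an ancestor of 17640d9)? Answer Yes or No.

No

Ancestors of 17640d9: {17640d9, 3c5c8b4, 49ac920, a422021, c8c3484, dc2607b}.
1ad894f is not in that set, so it is not an ancestor of 17640d9.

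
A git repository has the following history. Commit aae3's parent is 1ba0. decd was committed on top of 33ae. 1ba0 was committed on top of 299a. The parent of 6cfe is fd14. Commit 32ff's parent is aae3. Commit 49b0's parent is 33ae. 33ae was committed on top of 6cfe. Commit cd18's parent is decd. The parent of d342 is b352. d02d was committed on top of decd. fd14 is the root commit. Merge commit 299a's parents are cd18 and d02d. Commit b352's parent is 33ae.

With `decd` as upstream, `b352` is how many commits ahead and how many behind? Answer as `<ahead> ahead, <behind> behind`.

Reachable from b352: {33ae, 6cfe, b352, fd14}.
Reachable from decd: {33ae, 6cfe, decd, fd14}.
Only in b352's history (ahead): {b352} — 1.
Only in decd's history (behind): {decd} — 1.

1 ahead, 1 behind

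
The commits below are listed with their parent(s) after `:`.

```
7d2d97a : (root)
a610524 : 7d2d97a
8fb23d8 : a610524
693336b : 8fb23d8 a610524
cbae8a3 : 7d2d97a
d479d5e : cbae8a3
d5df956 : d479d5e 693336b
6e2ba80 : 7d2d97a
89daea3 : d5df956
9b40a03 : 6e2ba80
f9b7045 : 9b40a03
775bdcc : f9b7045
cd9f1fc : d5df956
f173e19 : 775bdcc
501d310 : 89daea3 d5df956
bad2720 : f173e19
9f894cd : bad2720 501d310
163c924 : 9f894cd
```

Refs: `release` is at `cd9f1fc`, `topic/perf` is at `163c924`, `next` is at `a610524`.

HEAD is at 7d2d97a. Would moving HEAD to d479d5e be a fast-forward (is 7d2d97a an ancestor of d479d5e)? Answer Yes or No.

Yes

A fast-forward from 7d2d97a to d479d5e is possible iff 7d2d97a is an ancestor of d479d5e.
Ancestors of d479d5e: {7d2d97a, cbae8a3, d479d5e}.
7d2d97a is among them, so fast-forward is possible.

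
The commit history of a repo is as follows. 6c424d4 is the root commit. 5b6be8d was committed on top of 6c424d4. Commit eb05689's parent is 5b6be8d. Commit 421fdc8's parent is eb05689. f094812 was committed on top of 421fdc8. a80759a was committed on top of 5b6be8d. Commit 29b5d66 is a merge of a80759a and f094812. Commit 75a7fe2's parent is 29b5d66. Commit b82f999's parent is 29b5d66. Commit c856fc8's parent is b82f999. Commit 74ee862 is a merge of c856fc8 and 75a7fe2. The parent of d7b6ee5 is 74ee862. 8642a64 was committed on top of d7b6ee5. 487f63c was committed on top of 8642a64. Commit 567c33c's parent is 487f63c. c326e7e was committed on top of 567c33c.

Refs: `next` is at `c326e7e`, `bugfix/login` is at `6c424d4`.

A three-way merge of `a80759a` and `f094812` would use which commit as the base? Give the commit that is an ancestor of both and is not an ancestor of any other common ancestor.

5b6be8d

Ancestors of a80759a: {5b6be8d, 6c424d4, a80759a}.
Ancestors of f094812: {421fdc8, 5b6be8d, 6c424d4, eb05689, f094812}.
Common ancestors: {5b6be8d, 6c424d4}.
Among these, 5b6be8d is not an ancestor of any other common ancestor — it is the merge base.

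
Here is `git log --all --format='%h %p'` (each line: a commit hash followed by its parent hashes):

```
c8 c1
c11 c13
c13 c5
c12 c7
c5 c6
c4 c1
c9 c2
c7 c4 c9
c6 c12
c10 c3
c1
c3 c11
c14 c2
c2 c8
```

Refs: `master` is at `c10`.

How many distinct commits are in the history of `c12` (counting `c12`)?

7

Walking parent pointers from c12: reachable set = {c1, c12, c2, c4, c7, c8, c9}.
That is 7 commits.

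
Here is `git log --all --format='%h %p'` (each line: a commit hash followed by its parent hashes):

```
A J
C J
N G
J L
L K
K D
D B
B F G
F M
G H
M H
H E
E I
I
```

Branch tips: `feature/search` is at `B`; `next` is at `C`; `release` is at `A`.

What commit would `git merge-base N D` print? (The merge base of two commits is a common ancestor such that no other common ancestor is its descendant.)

Ancestors of N: {E, G, H, I, N}.
Ancestors of D: {B, D, E, F, G, H, I, M}.
Common ancestors: {E, G, H, I}.
Among these, G is not an ancestor of any other common ancestor — it is the merge base.

G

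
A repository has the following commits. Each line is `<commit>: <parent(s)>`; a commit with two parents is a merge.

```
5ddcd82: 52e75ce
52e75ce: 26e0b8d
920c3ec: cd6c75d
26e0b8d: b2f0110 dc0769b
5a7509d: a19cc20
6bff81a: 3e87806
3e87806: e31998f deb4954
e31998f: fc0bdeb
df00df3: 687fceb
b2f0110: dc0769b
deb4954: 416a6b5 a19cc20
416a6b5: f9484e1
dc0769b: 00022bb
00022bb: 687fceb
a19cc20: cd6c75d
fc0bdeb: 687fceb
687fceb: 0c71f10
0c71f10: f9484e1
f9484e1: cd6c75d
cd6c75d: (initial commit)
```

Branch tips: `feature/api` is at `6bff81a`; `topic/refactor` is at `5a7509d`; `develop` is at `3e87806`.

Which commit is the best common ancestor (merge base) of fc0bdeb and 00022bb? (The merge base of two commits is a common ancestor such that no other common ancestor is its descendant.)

687fceb

Ancestors of fc0bdeb: {0c71f10, 687fceb, cd6c75d, f9484e1, fc0bdeb}.
Ancestors of 00022bb: {00022bb, 0c71f10, 687fceb, cd6c75d, f9484e1}.
Common ancestors: {0c71f10, 687fceb, cd6c75d, f9484e1}.
Among these, 687fceb is not an ancestor of any other common ancestor — it is the merge base.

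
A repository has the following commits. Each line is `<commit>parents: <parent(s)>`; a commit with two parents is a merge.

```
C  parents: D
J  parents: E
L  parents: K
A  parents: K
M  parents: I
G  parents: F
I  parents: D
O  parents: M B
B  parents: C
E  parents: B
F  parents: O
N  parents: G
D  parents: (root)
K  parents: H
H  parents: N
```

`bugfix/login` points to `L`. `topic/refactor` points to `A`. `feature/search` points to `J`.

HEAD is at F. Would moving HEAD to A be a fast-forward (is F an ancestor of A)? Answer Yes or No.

A fast-forward from F to A is possible iff F is an ancestor of A.
Ancestors of A: {A, B, C, D, F, G, H, I, K, M, N, O}.
F is among them, so fast-forward is possible.

Yes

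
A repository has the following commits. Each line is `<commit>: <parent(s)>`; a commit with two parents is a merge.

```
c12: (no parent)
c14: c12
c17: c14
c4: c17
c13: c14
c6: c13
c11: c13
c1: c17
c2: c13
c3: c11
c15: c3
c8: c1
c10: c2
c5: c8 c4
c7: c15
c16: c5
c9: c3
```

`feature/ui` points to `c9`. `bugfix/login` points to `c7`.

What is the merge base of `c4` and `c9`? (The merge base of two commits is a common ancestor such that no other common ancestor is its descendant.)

Ancestors of c4: {c12, c14, c17, c4}.
Ancestors of c9: {c11, c12, c13, c14, c3, c9}.
Common ancestors: {c12, c14}.
Among these, c14 is not an ancestor of any other common ancestor — it is the merge base.

c14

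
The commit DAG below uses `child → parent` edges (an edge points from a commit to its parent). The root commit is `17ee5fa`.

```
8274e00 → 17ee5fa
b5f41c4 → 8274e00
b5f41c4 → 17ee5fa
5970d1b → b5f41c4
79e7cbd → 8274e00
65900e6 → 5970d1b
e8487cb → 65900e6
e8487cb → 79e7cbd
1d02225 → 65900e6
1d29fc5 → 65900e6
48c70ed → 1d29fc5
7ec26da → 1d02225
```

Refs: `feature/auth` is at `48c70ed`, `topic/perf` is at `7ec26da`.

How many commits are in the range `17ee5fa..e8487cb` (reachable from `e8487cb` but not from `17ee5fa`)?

Reachable from e8487cb: {17ee5fa, 5970d1b, 65900e6, 79e7cbd, 8274e00, b5f41c4, e8487cb}.
Reachable from 17ee5fa: {17ee5fa}.
In e8487cb's history but not 17ee5fa's: {5970d1b, 65900e6, 79e7cbd, 8274e00, b5f41c4, e8487cb} — 6 commits.

6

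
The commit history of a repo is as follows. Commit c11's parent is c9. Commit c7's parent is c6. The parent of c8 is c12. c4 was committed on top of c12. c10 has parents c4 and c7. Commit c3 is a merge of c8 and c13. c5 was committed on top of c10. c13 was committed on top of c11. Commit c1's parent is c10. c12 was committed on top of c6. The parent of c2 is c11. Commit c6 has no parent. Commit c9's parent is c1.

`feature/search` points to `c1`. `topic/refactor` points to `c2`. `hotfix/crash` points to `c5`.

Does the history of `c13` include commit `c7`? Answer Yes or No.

Yes

Ancestors of c13 (commits reachable by following parents): {c1, c10, c11, c12, c13, c4, c6, c7, c9}.
c7 is in that set, so it is an ancestor of c13.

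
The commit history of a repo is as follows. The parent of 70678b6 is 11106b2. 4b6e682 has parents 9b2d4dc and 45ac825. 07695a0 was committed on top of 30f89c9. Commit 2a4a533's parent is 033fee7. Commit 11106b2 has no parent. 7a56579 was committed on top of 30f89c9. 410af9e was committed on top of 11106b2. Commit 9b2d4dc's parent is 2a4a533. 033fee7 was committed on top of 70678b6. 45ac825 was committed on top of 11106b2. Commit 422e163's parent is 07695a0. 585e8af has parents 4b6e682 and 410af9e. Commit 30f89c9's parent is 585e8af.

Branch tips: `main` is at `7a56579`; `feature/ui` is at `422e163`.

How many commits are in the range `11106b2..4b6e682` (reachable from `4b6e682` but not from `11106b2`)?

6

Reachable from 4b6e682: {033fee7, 11106b2, 2a4a533, 45ac825, 4b6e682, 70678b6, 9b2d4dc}.
Reachable from 11106b2: {11106b2}.
In 4b6e682's history but not 11106b2's: {033fee7, 2a4a533, 45ac825, 4b6e682, 70678b6, 9b2d4dc} — 6 commits.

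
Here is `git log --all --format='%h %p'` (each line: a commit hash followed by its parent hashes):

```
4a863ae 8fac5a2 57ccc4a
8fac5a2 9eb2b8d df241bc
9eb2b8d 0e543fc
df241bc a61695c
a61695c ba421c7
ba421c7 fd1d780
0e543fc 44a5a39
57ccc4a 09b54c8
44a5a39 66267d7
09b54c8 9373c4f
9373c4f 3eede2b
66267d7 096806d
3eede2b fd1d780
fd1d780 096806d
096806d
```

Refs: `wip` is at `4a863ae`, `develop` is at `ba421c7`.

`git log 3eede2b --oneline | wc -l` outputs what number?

Walking parent pointers from 3eede2b: reachable set = {096806d, 3eede2b, fd1d780}.
That is 3 commits.

3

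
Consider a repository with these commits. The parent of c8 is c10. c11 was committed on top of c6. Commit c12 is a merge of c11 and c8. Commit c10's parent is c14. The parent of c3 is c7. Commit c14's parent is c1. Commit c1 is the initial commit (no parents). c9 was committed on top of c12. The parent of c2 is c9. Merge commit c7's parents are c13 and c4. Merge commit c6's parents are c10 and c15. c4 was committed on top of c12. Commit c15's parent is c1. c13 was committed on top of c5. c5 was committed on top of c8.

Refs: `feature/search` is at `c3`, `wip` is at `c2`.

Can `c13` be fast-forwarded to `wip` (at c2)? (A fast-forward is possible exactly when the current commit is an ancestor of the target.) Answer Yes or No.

No

A fast-forward from c13 to c2 is possible iff c13 is an ancestor of c2.
Ancestors of c2: {c1, c10, c11, c12, c14, c15, c2, c6, c8, c9}.
c13 is not among them, so fast-forward is not possible.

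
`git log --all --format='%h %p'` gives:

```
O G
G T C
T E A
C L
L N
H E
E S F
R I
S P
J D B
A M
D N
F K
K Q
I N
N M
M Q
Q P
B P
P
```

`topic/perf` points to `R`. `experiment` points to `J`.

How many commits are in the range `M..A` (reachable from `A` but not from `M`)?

Reachable from A: {A, M, P, Q}.
Reachable from M: {M, P, Q}.
In A's history but not M's: {A} — 1 commit.

1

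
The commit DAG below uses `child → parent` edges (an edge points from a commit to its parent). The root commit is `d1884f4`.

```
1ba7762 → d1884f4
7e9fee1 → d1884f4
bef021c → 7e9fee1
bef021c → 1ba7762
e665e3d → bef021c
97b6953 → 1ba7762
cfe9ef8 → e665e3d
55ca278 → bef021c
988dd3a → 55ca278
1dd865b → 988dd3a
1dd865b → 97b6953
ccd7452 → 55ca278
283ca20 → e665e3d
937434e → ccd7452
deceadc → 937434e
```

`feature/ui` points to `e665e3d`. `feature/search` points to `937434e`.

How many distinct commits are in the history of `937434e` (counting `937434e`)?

7

Walking parent pointers from 937434e: reachable set = {1ba7762, 55ca278, 7e9fee1, 937434e, bef021c, ccd7452, d1884f4}.
That is 7 commits.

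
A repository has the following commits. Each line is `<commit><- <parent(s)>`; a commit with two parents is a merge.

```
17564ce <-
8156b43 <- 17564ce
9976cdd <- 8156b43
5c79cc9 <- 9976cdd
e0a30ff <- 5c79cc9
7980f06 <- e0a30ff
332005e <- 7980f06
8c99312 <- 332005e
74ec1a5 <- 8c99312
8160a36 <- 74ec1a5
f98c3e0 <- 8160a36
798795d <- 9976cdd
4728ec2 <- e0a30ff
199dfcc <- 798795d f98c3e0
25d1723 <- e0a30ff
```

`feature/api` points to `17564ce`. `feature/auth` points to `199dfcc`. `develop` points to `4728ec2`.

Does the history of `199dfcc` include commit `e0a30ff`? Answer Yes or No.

Ancestors of 199dfcc (commits reachable by following parents): {17564ce, 199dfcc, 332005e, 5c79cc9, 74ec1a5, 7980f06, 798795d, 8156b43, 8160a36, 8c99312, 9976cdd, e0a30ff, f98c3e0}.
e0a30ff is in that set, so it is an ancestor of 199dfcc.

Yes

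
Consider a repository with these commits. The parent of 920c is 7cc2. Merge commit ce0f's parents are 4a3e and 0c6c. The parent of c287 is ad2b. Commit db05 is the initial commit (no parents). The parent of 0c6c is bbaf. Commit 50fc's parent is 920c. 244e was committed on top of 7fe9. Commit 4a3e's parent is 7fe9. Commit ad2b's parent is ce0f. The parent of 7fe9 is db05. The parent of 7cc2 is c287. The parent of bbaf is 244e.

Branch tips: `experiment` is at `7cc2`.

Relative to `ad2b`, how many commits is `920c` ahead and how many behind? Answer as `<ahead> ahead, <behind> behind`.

3 ahead, 0 behind

Reachable from 920c: {0c6c, 244e, 4a3e, 7cc2, 7fe9, 920c, ad2b, bbaf, c287, ce0f, db05}.
Reachable from ad2b: {0c6c, 244e, 4a3e, 7fe9, ad2b, bbaf, ce0f, db05}.
Only in 920c's history (ahead): {7cc2, 920c, c287} — 3.
Only in ad2b's history (behind): {} — 0.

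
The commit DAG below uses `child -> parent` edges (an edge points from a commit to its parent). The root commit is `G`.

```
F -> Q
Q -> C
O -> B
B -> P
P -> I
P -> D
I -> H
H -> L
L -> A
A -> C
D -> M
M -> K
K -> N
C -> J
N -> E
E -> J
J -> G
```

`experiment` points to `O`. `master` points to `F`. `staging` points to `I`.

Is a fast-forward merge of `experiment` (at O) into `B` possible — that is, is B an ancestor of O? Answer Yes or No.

A fast-forward from B to O is possible iff B is an ancestor of O.
Ancestors of O: {A, B, C, D, E, G, H, I, J, K, L, M, N, O, P}.
B is among them, so fast-forward is possible.

Yes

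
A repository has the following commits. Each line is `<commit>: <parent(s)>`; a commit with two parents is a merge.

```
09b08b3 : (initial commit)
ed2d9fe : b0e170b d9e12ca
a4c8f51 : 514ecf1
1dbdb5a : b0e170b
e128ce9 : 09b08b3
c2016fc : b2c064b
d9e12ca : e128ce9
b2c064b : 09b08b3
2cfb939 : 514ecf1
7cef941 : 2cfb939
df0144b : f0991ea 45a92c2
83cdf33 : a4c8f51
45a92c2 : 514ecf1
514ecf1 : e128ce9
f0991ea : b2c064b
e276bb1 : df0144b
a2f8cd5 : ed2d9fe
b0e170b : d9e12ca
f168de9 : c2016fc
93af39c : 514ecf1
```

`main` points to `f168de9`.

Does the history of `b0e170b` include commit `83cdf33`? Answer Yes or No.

No

Ancestors of b0e170b: {09b08b3, b0e170b, d9e12ca, e128ce9}.
83cdf33 is not in that set, so it is not an ancestor of b0e170b.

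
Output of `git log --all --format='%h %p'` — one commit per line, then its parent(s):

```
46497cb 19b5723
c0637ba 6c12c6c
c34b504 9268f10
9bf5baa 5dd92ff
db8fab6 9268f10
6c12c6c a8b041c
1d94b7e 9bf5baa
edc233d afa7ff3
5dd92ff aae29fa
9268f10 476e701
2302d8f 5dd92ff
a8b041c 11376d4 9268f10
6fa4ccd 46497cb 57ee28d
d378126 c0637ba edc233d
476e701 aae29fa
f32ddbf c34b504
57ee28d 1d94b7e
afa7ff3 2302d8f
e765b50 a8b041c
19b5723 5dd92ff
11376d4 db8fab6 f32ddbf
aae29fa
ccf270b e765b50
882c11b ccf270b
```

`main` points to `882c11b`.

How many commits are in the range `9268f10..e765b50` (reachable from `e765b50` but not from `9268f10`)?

6

Reachable from e765b50: {11376d4, 476e701, 9268f10, a8b041c, aae29fa, c34b504, db8fab6, e765b50, f32ddbf}.
Reachable from 9268f10: {476e701, 9268f10, aae29fa}.
In e765b50's history but not 9268f10's: {11376d4, a8b041c, c34b504, db8fab6, e765b50, f32ddbf} — 6 commits.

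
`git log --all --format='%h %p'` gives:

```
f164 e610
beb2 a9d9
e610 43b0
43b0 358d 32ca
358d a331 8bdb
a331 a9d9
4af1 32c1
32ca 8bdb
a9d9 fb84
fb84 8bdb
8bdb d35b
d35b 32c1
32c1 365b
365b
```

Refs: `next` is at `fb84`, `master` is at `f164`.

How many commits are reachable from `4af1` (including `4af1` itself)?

Walking parent pointers from 4af1: reachable set = {32c1, 365b, 4af1}.
That is 3 commits.

3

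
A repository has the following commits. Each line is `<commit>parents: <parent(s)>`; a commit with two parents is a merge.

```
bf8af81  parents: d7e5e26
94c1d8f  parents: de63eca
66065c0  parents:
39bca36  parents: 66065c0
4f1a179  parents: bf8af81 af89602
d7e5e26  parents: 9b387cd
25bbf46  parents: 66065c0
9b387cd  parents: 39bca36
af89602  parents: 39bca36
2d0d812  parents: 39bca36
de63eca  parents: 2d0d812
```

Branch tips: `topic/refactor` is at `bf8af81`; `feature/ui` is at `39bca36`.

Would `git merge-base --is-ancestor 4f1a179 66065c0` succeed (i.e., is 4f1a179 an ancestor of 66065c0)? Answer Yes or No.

Ancestors of 66065c0: {66065c0}.
4f1a179 is not in that set, so it is not an ancestor of 66065c0.

No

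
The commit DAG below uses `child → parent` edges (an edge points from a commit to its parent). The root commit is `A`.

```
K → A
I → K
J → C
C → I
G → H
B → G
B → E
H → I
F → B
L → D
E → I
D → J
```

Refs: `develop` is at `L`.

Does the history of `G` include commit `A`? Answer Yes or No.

Yes

Ancestors of G (commits reachable by following parents): {A, G, H, I, K}.
A is in that set, so it is an ancestor of G.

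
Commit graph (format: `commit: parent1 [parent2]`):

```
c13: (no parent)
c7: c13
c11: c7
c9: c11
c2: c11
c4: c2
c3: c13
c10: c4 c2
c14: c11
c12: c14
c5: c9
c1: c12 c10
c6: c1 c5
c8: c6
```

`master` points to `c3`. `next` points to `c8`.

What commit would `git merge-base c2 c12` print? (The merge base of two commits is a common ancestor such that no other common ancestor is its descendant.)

c11

Ancestors of c2: {c11, c13, c2, c7}.
Ancestors of c12: {c11, c12, c13, c14, c7}.
Common ancestors: {c11, c13, c7}.
Among these, c11 is not an ancestor of any other common ancestor — it is the merge base.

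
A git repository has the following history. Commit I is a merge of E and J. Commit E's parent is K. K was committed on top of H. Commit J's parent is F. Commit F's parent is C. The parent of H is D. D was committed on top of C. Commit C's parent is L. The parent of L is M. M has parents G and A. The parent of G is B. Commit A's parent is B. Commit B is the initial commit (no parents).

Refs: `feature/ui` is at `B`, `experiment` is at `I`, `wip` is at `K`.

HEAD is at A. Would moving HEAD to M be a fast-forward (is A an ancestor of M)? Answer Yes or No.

A fast-forward from A to M is possible iff A is an ancestor of M.
Ancestors of M: {A, B, G, M}.
A is among them, so fast-forward is possible.

Yes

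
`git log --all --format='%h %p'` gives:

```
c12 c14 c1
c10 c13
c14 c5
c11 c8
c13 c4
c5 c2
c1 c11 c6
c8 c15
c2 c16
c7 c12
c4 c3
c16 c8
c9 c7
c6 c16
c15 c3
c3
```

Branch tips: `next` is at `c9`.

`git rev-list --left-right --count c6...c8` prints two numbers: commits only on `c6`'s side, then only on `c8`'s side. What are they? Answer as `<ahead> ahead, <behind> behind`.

2 ahead, 0 behind

Reachable from c6: {c15, c16, c3, c6, c8}.
Reachable from c8: {c15, c3, c8}.
Only in c6's history (ahead): {c16, c6} — 2.
Only in c8's history (behind): {} — 0.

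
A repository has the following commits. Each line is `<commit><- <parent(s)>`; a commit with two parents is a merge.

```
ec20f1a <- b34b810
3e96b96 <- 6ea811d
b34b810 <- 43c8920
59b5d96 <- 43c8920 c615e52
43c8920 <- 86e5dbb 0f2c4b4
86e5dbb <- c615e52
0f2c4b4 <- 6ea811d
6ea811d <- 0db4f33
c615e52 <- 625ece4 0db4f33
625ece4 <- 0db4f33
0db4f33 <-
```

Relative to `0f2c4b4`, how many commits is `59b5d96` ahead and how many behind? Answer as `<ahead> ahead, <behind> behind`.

Reachable from 59b5d96: {0db4f33, 0f2c4b4, 43c8920, 59b5d96, 625ece4, 6ea811d, 86e5dbb, c615e52}.
Reachable from 0f2c4b4: {0db4f33, 0f2c4b4, 6ea811d}.
Only in 59b5d96's history (ahead): {43c8920, 59b5d96, 625ece4, 86e5dbb, c615e52} — 5.
Only in 0f2c4b4's history (behind): {} — 0.

5 ahead, 0 behind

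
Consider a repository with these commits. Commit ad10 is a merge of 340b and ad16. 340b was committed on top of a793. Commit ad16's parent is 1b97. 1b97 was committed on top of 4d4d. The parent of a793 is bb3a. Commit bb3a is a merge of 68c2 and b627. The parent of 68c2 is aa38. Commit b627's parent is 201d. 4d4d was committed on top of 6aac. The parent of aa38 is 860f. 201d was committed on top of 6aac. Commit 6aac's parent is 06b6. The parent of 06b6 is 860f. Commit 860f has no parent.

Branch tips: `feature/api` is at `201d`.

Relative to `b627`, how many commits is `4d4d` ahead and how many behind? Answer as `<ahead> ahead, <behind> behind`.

Reachable from 4d4d: {06b6, 4d4d, 6aac, 860f}.
Reachable from b627: {06b6, 201d, 6aac, 860f, b627}.
Only in 4d4d's history (ahead): {4d4d} — 1.
Only in b627's history (behind): {201d, b627} — 2.

1 ahead, 2 behind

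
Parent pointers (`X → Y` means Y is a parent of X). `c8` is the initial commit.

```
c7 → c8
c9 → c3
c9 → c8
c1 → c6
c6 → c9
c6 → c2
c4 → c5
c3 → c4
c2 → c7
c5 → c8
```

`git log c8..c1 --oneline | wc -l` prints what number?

8

Reachable from c1: {c1, c2, c3, c4, c5, c6, c7, c8, c9}.
Reachable from c8: {c8}.
In c1's history but not c8's: {c1, c2, c3, c4, c5, c6, c7, c9} — 8 commits.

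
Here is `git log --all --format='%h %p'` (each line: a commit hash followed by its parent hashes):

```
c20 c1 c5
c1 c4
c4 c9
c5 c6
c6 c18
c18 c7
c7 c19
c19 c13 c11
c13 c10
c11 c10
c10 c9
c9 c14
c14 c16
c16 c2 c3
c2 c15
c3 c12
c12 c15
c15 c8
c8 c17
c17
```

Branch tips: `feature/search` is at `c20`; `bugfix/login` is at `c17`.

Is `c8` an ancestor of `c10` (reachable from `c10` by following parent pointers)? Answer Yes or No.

Yes

Ancestors of c10 (commits reachable by following parents): {c10, c12, c14, c15, c16, c17, c2, c3, c8, c9}.
c8 is in that set, so it is an ancestor of c10.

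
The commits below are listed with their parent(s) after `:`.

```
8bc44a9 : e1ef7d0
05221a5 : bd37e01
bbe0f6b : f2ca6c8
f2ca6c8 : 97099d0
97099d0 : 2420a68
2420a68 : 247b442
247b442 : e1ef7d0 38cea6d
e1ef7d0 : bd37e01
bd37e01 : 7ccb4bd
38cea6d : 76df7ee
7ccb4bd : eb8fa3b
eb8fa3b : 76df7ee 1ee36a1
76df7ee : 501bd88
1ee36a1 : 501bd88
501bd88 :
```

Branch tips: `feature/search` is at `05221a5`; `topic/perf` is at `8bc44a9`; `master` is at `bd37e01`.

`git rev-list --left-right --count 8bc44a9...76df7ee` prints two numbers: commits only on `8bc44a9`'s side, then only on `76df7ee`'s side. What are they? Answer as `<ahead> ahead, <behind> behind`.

Reachable from 8bc44a9: {1ee36a1, 501bd88, 76df7ee, 7ccb4bd, 8bc44a9, bd37e01, e1ef7d0, eb8fa3b}.
Reachable from 76df7ee: {501bd88, 76df7ee}.
Only in 8bc44a9's history (ahead): {1ee36a1, 7ccb4bd, 8bc44a9, bd37e01, e1ef7d0, eb8fa3b} — 6.
Only in 76df7ee's history (behind): {} — 0.

6 ahead, 0 behind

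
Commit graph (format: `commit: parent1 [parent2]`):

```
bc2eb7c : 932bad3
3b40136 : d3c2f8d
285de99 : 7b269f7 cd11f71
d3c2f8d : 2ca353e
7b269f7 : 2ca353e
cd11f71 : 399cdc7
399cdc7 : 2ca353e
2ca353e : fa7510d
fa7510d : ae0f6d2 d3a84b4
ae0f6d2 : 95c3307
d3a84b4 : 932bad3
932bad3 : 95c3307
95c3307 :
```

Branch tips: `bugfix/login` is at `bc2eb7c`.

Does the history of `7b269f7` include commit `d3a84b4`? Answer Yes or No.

Ancestors of 7b269f7 (commits reachable by following parents): {2ca353e, 7b269f7, 932bad3, 95c3307, ae0f6d2, d3a84b4, fa7510d}.
d3a84b4 is in that set, so it is an ancestor of 7b269f7.

Yes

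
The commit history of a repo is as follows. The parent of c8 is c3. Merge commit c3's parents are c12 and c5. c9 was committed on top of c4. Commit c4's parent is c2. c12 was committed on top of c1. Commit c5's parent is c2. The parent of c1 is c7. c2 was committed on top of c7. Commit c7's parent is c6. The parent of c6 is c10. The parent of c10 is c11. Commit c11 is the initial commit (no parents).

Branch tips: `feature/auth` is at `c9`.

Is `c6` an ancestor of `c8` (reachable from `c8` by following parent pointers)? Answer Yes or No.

Ancestors of c8 (commits reachable by following parents): {c1, c10, c11, c12, c2, c3, c5, c6, c7, c8}.
c6 is in that set, so it is an ancestor of c8.

Yes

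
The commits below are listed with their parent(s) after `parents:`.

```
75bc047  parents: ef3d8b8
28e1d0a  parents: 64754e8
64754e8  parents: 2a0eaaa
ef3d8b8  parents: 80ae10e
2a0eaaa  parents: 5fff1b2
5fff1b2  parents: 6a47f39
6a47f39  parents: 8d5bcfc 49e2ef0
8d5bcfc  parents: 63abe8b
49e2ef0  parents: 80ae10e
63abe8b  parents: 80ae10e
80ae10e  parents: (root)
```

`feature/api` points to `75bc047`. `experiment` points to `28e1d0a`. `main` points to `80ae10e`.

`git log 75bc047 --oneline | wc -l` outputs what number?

3

Walking parent pointers from 75bc047: reachable set = {75bc047, 80ae10e, ef3d8b8}.
That is 3 commits.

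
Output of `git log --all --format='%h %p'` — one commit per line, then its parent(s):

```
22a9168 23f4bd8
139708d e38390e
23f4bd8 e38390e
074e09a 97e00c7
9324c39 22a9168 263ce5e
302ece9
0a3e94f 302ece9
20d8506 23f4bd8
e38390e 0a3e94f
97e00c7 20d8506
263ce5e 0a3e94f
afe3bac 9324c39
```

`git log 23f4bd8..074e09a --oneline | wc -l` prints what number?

Reachable from 074e09a: {074e09a, 0a3e94f, 20d8506, 23f4bd8, 302ece9, 97e00c7, e38390e}.
Reachable from 23f4bd8: {0a3e94f, 23f4bd8, 302ece9, e38390e}.
In 074e09a's history but not 23f4bd8's: {074e09a, 20d8506, 97e00c7} — 3 commits.

3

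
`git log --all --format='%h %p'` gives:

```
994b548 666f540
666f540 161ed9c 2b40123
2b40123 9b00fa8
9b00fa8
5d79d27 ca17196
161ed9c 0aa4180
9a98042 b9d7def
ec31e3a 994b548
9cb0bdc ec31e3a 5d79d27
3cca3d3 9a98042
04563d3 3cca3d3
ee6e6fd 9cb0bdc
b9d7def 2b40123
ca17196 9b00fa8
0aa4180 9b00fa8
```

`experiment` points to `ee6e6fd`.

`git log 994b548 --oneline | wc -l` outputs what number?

6

Walking parent pointers from 994b548: reachable set = {0aa4180, 161ed9c, 2b40123, 666f540, 994b548, 9b00fa8}.
That is 6 commits.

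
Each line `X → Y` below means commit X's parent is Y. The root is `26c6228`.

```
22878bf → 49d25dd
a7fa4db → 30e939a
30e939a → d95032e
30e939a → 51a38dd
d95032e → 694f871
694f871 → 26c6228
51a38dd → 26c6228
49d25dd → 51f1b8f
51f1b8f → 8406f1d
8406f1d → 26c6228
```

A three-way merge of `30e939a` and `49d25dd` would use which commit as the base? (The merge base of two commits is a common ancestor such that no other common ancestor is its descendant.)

26c6228

Ancestors of 30e939a: {26c6228, 30e939a, 51a38dd, 694f871, d95032e}.
Ancestors of 49d25dd: {26c6228, 49d25dd, 51f1b8f, 8406f1d}.
Common ancestors: {26c6228}.
The only common ancestor is 26c6228, so it is the merge base.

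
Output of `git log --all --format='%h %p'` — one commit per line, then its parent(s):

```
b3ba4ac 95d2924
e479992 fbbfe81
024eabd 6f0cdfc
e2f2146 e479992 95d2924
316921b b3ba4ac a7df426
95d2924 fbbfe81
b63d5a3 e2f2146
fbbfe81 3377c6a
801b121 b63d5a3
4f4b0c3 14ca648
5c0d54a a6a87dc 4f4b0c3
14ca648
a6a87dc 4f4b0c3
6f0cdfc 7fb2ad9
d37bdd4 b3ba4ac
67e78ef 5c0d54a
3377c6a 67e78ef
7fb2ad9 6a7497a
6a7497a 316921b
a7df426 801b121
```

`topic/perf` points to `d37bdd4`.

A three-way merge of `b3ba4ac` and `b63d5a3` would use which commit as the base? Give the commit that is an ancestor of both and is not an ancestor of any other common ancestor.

95d2924

Ancestors of b3ba4ac: {14ca648, 3377c6a, 4f4b0c3, 5c0d54a, 67e78ef, 95d2924, a6a87dc, b3ba4ac, fbbfe81}.
Ancestors of b63d5a3: {14ca648, 3377c6a, 4f4b0c3, 5c0d54a, 67e78ef, 95d2924, a6a87dc, b63d5a3, e2f2146, e479992, fbbfe81}.
Common ancestors: {14ca648, 3377c6a, 4f4b0c3, 5c0d54a, 67e78ef, 95d2924, a6a87dc, fbbfe81}.
Among these, 95d2924 is not an ancestor of any other common ancestor — it is the merge base.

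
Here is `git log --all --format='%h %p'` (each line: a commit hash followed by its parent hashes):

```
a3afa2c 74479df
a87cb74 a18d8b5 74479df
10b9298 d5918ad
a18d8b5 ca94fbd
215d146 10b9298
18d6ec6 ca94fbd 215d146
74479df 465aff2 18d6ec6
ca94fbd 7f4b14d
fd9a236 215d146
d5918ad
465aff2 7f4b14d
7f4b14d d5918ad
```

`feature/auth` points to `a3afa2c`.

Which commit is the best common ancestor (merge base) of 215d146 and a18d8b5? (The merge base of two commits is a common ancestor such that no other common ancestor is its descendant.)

d5918ad

Ancestors of 215d146: {10b9298, 215d146, d5918ad}.
Ancestors of a18d8b5: {7f4b14d, a18d8b5, ca94fbd, d5918ad}.
Common ancestors: {d5918ad}.
The only common ancestor is d5918ad, so it is the merge base.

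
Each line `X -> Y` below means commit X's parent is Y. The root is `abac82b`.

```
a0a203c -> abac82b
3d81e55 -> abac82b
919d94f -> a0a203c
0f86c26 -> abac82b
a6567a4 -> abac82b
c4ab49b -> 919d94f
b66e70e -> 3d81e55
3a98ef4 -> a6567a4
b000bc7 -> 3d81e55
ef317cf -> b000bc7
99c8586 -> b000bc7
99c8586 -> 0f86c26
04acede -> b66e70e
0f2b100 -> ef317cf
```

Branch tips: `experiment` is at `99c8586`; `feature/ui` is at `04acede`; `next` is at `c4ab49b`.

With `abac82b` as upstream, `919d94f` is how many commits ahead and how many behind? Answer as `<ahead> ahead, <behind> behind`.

Reachable from 919d94f: {919d94f, a0a203c, abac82b}.
Reachable from abac82b: {abac82b}.
Only in 919d94f's history (ahead): {919d94f, a0a203c} — 2.
Only in abac82b's history (behind): {} — 0.

2 ahead, 0 behind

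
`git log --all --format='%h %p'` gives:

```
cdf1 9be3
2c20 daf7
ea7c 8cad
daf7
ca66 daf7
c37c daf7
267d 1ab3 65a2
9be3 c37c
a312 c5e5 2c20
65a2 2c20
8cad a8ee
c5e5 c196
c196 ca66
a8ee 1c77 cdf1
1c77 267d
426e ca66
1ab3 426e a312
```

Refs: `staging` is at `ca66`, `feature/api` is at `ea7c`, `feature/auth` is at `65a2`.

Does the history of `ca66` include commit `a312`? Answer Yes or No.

No

Ancestors of ca66: {ca66, daf7}.
a312 is not in that set, so it is not an ancestor of ca66.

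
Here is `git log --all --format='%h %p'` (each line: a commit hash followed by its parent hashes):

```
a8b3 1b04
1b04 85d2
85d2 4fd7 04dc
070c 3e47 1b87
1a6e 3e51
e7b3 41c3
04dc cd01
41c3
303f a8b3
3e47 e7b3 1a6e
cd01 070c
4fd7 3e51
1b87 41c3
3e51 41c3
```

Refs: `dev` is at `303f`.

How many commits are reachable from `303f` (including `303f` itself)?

Walking parent pointers from 303f: reachable set = {04dc, 070c, 1a6e, 1b04, 1b87, 303f, 3e47, 3e51, 41c3, 4fd7, 85d2, a8b3, cd01, e7b3}.
That is 14 commits.

14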